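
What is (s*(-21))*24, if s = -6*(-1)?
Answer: -3024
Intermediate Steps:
s = 6
(s*(-21))*24 = (6*(-21))*24 = -126*24 = -3024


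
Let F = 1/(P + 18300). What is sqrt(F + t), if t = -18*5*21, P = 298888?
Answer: I*sqrt(47537387340743)/158594 ≈ 43.474*I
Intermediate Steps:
t = -1890 (t = -90*21 = -1890)
F = 1/317188 (F = 1/(298888 + 18300) = 1/317188 ≈ 3.1527e-6)
sqrt(F + t) = sqrt(1/317188 - 1890) = sqrt(-599485319/317188) = I*sqrt(47537387340743)/158594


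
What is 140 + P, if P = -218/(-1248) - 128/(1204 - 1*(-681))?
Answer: 12676861/90480 ≈ 140.11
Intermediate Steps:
P = 9661/90480 (P = -218*(-1/1248) - 128/(1204 + 681) = 109/624 - 128/1885 = 9661/90480 ≈ 0.10677)
140 + P = 140 + 9661/90480 = 12676861/90480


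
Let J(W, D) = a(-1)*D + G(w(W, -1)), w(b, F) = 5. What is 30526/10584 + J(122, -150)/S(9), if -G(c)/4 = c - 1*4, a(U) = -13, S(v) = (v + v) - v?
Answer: 1159511/5292 ≈ 219.11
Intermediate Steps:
S(v) = v (S(v) = 2*v - v = v)
G(c) = 16 - 4*c (G(c) = -4*(c - 1*4) = -4*(c - 4) = -4*(-4 + c) = 16 - 4*c)
J(W, D) = -4 - 13*D (J(W, D) = -13*D + (16 - 4*5) = -13*D + (16 - 20) = -13*D - 4 = -4 - 13*D)
30526/10584 + J(122, -150)/S(9) = 30526/10584 + (-4 - 13*(-150))/9 = 30526*(1/10584) + (-4 + 1950)*(⅑) = 15263/5292 + 1946*(⅑) = 15263/5292 + 1946/9 = 1159511/5292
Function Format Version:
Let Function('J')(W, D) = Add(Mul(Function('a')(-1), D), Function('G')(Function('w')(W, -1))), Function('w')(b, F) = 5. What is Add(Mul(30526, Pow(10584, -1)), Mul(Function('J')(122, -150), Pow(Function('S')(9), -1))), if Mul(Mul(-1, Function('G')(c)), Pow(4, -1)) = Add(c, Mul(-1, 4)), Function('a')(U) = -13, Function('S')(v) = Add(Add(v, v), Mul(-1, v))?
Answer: Rational(1159511, 5292) ≈ 219.11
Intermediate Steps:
Function('S')(v) = v (Function('S')(v) = Add(Mul(2, v), Mul(-1, v)) = v)
Function('G')(c) = Add(16, Mul(-4, c)) (Function('G')(c) = Mul(-4, Add(c, Mul(-1, 4))) = Mul(-4, Add(c, -4)) = Mul(-4, Add(-4, c)) = Add(16, Mul(-4, c)))
Function('J')(W, D) = Add(-4, Mul(-13, D)) (Function('J')(W, D) = Add(Mul(-13, D), Add(16, Mul(-4, 5))) = Add(Mul(-13, D), Add(16, -20)) = Add(Mul(-13, D), -4) = Add(-4, Mul(-13, D)))
Add(Mul(30526, Pow(10584, -1)), Mul(Function('J')(122, -150), Pow(Function('S')(9), -1))) = Add(Mul(30526, Pow(10584, -1)), Mul(Add(-4, Mul(-13, -150)), Pow(9, -1))) = Add(Mul(30526, Rational(1, 10584)), Mul(Add(-4, 1950), Rational(1, 9))) = Add(Rational(15263, 5292), Mul(1946, Rational(1, 9))) = Add(Rational(15263, 5292), Rational(1946, 9)) = Rational(1159511, 5292)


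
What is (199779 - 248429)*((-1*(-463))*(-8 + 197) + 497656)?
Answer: -28468179950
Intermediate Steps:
(199779 - 248429)*((-1*(-463))*(-8 + 197) + 497656) = -48650*(463*189 + 497656) = -48650*(87507 + 497656) = -48650*585163 = -28468179950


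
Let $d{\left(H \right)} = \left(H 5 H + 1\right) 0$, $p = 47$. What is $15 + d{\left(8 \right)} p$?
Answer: $15$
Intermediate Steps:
$d{\left(H \right)} = 0$ ($d{\left(H \right)} = \left(5 H H + 1\right) 0 = \left(5 H^{2} + 1\right) 0 = \left(1 + 5 H^{2}\right) 0 = 0$)
$15 + d{\left(8 \right)} p = 15 + 0 \cdot 47 = 15 + 0 = 15$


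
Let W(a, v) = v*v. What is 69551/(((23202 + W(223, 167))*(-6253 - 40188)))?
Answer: -69551/2372717131 ≈ -2.9313e-5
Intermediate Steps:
W(a, v) = v²
69551/(((23202 + W(223, 167))*(-6253 - 40188))) = 69551/(((23202 + 167²)*(-6253 - 40188))) = 69551/(((23202 + 27889)*(-46441))) = 69551/((51091*(-46441))) = 69551/(-2372717131) = 69551*(-1/2372717131) = -69551/2372717131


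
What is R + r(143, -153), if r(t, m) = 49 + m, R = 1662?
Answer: 1558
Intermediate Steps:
R + r(143, -153) = 1662 + (49 - 153) = 1662 - 104 = 1558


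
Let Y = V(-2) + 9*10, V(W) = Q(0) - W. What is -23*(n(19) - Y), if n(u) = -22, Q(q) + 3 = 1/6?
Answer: 15341/6 ≈ 2556.8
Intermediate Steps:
Q(q) = -17/6 (Q(q) = -3 + 1/6 = -3 + ⅙ = -17/6)
V(W) = -17/6 - W
Y = 535/6 (Y = (-17/6 - 1*(-2)) + 9*10 = (-17/6 + 2) + 90 = -⅚ + 90 = 535/6 ≈ 89.167)
-23*(n(19) - Y) = -23*(-22 - 1*535/6) = -23*(-22 - 535/6) = -23*(-667/6) = 15341/6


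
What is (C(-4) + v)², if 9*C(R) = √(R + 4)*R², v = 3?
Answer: 9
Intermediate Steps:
C(R) = R²*√(4 + R)/9 (C(R) = (√(R + 4)*R²)/9 = (√(4 + R)*R²)/9 = (R²*√(4 + R))/9 = R²*√(4 + R)/9)
(C(-4) + v)² = ((⅑)*(-4)²*√(4 - 4) + 3)² = ((⅑)*16*√0 + 3)² = ((⅑)*16*0 + 3)² = (0 + 3)² = 3² = 9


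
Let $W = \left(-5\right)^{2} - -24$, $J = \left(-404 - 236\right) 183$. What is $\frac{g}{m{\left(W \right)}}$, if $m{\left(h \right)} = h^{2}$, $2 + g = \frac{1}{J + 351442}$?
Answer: $- \frac{66949}{80372446} \approx -0.00083298$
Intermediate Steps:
$J = -117120$ ($J = \left(-640\right) 183 = -117120$)
$g = - \frac{468643}{234322}$ ($g = -2 + \frac{1}{-117120 + 351442} = -2 + \frac{1}{234322} = - \frac{468643}{234322} \approx -2.0$)
$W = 49$ ($W = 25 + 24 = 49$)
$\frac{g}{m{\left(W \right)}} = - \frac{468643}{234322 \cdot 49^{2}} = - \frac{468643}{234322 \cdot 2401} = \left(- \frac{468643}{234322}\right) \frac{1}{2401} = - \frac{66949}{80372446}$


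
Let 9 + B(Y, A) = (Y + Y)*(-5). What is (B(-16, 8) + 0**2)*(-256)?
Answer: -38656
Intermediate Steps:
B(Y, A) = -9 - 10*Y (B(Y, A) = -9 + (Y + Y)*(-5) = -9 + (2*Y)*(-5) = -9 - 10*Y)
(B(-16, 8) + 0**2)*(-256) = ((-9 - 10*(-16)) + 0**2)*(-256) = ((-9 + 160) + 0)*(-256) = (151 + 0)*(-256) = 151*(-256) = -38656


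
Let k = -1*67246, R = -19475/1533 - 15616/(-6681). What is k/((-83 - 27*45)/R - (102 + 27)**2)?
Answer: 2379906481054/584511086091 ≈ 4.0716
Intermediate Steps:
R = -35391049/3413991 (R = -19475*1/1533 - 15616*(-1/6681) = -19475/1533 + 15616/6681 = -35391049/3413991 ≈ -10.366)
k = -67246
k/((-83 - 27*45)/R - (102 + 27)**2) = -67246/((-83 - 27*45)/(-35391049/3413991) - (102 + 27)**2) = -67246/((-83 - 1215)*(-3413991/35391049) - 1*129**2) = -67246/(-1298*(-3413991/35391049) - 1*16641) = -67246/(4431360318/35391049 - 16641) = -67246/(-584511086091/35391049) = -67246*(-35391049/584511086091) = 2379906481054/584511086091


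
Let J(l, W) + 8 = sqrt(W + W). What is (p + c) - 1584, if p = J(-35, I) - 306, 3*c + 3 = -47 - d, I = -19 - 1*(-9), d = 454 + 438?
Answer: -2212 + 2*I*sqrt(5) ≈ -2212.0 + 4.4721*I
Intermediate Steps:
d = 892
I = -10 (I = -19 + 9 = -10)
J(l, W) = -8 + sqrt(2)*sqrt(W) (J(l, W) = -8 + sqrt(W + W) = -8 + sqrt(2*W) = -8 + sqrt(2)*sqrt(W))
c = -314 (c = -1 + (-47 - 1*892)/3 = -1 + (-47 - 892)/3 = -1 + (1/3)*(-939) = -1 - 313 = -314)
p = -314 + 2*I*sqrt(5) (p = (-8 + sqrt(2)*sqrt(-10)) - 306 = (-8 + sqrt(2)*(I*sqrt(10))) - 306 = (-8 + 2*I*sqrt(5)) - 306 = -314 + 2*I*sqrt(5) ≈ -314.0 + 4.4721*I)
(p + c) - 1584 = ((-314 + 2*I*sqrt(5)) - 314) - 1584 = (-628 + 2*I*sqrt(5)) - 1584 = -2212 + 2*I*sqrt(5)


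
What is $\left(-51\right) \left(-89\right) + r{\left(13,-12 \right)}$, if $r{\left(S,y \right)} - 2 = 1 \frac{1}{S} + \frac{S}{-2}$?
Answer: $\frac{117899}{26} \approx 4534.6$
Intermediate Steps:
$r{\left(S,y \right)} = 2 + \frac{1}{S} - \frac{S}{2}$ ($r{\left(S,y \right)} = 2 + \left(1 \frac{1}{S} + \frac{S}{-2}\right) = 2 + \left(\frac{1}{S} + S \left(- \frac{1}{2}\right)\right) = 2 - \left(\frac{S}{2} - \frac{1}{S}\right) = 2 + \frac{1}{S} - \frac{S}{2}$)
$\left(-51\right) \left(-89\right) + r{\left(13,-12 \right)} = \left(-51\right) \left(-89\right) + \left(2 + \frac{1}{13} - \frac{13}{2}\right) = 4539 + \left(2 + \frac{1}{13} - \frac{13}{2}\right) = 4539 - \frac{115}{26} = \frac{117899}{26}$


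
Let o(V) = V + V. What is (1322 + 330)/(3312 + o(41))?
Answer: 826/1697 ≈ 0.48674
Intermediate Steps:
o(V) = 2*V
(1322 + 330)/(3312 + o(41)) = (1322 + 330)/(3312 + 2*41) = 1652/(3312 + 82) = 1652/3394 = 1652*(1/3394) = 826/1697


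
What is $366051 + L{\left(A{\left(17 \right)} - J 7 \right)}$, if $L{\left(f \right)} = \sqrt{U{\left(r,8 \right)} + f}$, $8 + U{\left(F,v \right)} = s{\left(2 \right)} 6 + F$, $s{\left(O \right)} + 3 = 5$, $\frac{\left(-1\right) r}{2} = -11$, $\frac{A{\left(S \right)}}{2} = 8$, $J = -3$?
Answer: $366051 + 3 \sqrt{7} \approx 3.6606 \cdot 10^{5}$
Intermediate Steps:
$A{\left(S \right)} = 16$ ($A{\left(S \right)} = 2 \cdot 8 = 16$)
$r = 22$ ($r = \left(-2\right) \left(-11\right) = 22$)
$s{\left(O \right)} = 2$ ($s{\left(O \right)} = -3 + 5 = 2$)
$U{\left(F,v \right)} = 4 + F$ ($U{\left(F,v \right)} = -8 + \left(2 \cdot 6 + F\right) = -8 + \left(12 + F\right) = 4 + F$)
$L{\left(f \right)} = \sqrt{26 + f}$ ($L{\left(f \right)} = \sqrt{\left(4 + 22\right) + f} = \sqrt{26 + f}$)
$366051 + L{\left(A{\left(17 \right)} - J 7 \right)} = 366051 + \sqrt{26 - \left(-16 - 21\right)} = 366051 + \sqrt{26 + \left(16 - -21\right)} = 366051 + \sqrt{26 + \left(16 + 21\right)} = 366051 + \sqrt{26 + 37} = 366051 + \sqrt{63} = 366051 + 3 \sqrt{7}$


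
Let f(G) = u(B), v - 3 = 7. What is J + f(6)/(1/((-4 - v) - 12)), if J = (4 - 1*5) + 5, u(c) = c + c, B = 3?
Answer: -152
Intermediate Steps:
v = 10 (v = 3 + 7 = 10)
u(c) = 2*c
f(G) = 6 (f(G) = 2*3 = 6)
J = 4 (J = (4 - 5) + 5 = -1 + 5 = 4)
J + f(6)/(1/((-4 - v) - 12)) = 4 + 6/1/((-4 - 1*10) - 12) = 4 + 6/1/((-4 - 10) - 12) = 4 + 6/1/(-14 - 12) = 4 + 6/1/(-26) = 4 + 6/(-1/26) = 4 - 26*6 = 4 - 156 = -152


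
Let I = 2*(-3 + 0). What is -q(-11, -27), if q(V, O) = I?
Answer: 6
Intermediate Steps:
I = -6 (I = 2*(-3) = -6)
q(V, O) = -6
-q(-11, -27) = -1*(-6) = 6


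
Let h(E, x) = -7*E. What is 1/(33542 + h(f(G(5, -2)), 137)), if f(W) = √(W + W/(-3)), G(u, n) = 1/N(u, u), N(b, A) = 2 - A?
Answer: 150939/5062795987 + 21*I*√2/10125591974 ≈ 2.9813e-5 + 2.933e-9*I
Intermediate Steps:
G(u, n) = 1/(2 - u)
f(W) = √6*√W/3 (f(W) = √(W + W*(-⅓)) = √(W - W/3) = √(2*W/3) = √6*√W/3)
1/(33542 + h(f(G(5, -2)), 137)) = 1/(33542 - 7*√6*√(-1/(-2 + 5))/3) = 1/(33542 - 7*√6*√(-1/3)/3) = 1/(33542 - 7*√6*√(-1*⅓)/3) = 1/(33542 - 7*√6*√(-⅓)/3) = 1/(33542 - 7*√6*I*√3/3/3) = 1/(33542 - 7*I*√2/3)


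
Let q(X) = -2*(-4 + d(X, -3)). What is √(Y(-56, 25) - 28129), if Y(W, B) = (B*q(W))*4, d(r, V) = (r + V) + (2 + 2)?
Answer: I*√16329 ≈ 127.78*I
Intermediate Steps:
d(r, V) = 4 + V + r (d(r, V) = (V + r) + 4 = 4 + V + r)
q(X) = 6 - 2*X (q(X) = -2*(-4 + (4 - 3 + X)) = -2*(-4 + (1 + X)) = -2*(-3 + X) = 6 - 2*X)
Y(W, B) = 4*B*(6 - 2*W) (Y(W, B) = (B*(6 - 2*W))*4 = 4*B*(6 - 2*W))
√(Y(-56, 25) - 28129) = √(8*25*(3 - 1*(-56)) - 28129) = √(8*25*(3 + 56) - 28129) = √(8*25*59 - 28129) = √(11800 - 28129) = √(-16329) = I*√16329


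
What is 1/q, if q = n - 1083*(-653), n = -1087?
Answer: 1/706112 ≈ 1.4162e-6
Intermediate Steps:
q = 706112 (q = -1087 - 1083*(-653) = -1087 + 707199 = 706112)
1/q = 1/706112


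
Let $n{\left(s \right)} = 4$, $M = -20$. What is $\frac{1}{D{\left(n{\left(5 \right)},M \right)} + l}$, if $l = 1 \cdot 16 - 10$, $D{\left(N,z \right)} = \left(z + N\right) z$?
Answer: $\frac{1}{326} \approx 0.0030675$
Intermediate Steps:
$D{\left(N,z \right)} = z \left(N + z\right)$ ($D{\left(N,z \right)} = \left(N + z\right) z = z \left(N + z\right)$)
$l = 6$ ($l = 16 - 10 = 6$)
$\frac{1}{D{\left(n{\left(5 \right)},M \right)} + l} = \frac{1}{- 20 \left(4 - 20\right) + 6} = \frac{1}{\left(-20\right) \left(-16\right) + 6} = \frac{1}{320 + 6} = \frac{1}{326}$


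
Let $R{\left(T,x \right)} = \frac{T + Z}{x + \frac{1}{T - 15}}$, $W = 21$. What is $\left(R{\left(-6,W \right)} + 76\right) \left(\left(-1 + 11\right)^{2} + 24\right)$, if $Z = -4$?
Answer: $\frac{103013}{11} \approx 9364.8$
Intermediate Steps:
$R{\left(T,x \right)} = \frac{-4 + T}{x + \frac{1}{-15 + T}}$ ($R{\left(T,x \right)} = \frac{T - 4}{x + \frac{1}{T - 15}} = \frac{-4 + T}{x + \frac{1}{-15 + T}}$)
$\left(R{\left(-6,W \right)} + 76\right) \left(\left(-1 + 11\right)^{2} + 24\right) = \left(\frac{60 + \left(-6\right)^{2} - -114}{1 - 315 - 126} + 76\right) \left(\left(-1 + 11\right)^{2} + 24\right) = \left(\frac{60 + 36 + 114}{1 - 315 - 126} + 76\right) \left(10^{2} + 24\right) = \left(\frac{1}{-440} \cdot 210 + 76\right) \left(100 + 24\right) = \left(\left(- \frac{1}{440}\right) 210 + 76\right) 124 = \left(- \frac{21}{44} + 76\right) 124 = \frac{3323}{44} \cdot 124 = \frac{103013}{11}$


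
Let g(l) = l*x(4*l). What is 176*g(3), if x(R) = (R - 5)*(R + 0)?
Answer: 44352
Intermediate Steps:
x(R) = R*(-5 + R) (x(R) = (-5 + R)*R = R*(-5 + R))
g(l) = 4*l²*(-5 + 4*l) (g(l) = l*((4*l)*(-5 + 4*l)) = l*(4*l*(-5 + 4*l)) = 4*l²*(-5 + 4*l))
176*g(3) = 176*(3²*(-20 + 16*3)) = 176*(9*(-20 + 48)) = 176*(9*28) = 176*252 = 44352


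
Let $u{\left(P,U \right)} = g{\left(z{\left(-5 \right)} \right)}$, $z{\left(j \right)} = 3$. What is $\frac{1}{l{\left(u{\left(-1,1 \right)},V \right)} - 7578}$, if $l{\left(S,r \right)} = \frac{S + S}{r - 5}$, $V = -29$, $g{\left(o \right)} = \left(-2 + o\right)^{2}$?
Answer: $- \frac{17}{128827} \approx -0.00013196$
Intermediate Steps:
$u{\left(P,U \right)} = 1$ ($u{\left(P,U \right)} = \left(-2 + 3\right)^{2} = 1^{2} = 1$)
$l{\left(S,r \right)} = \frac{2 S}{-5 + r}$ ($l{\left(S,r \right)} = \frac{2 S}{r - 5} = \frac{2 S}{-5 + r}$)
$\frac{1}{l{\left(u{\left(-1,1 \right)},V \right)} - 7578} = \frac{1}{2 \cdot 1 \frac{1}{-5 - 29} - 7578} = \frac{1}{2 \cdot 1 \frac{1}{-34} - 7578} = \frac{1}{2 \cdot 1 \left(- \frac{1}{34}\right) - 7578} = \frac{1}{- \frac{1}{17} - 7578} = \frac{1}{- \frac{128827}{17}} = - \frac{17}{128827}$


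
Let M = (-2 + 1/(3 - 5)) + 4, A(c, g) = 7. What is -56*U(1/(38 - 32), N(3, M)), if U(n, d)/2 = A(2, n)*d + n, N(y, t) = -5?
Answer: 11704/3 ≈ 3901.3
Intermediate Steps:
M = 3/2 (M = (-2 + 1/(-2)) + 4 = (-2 - ½) + 4 = -5/2 + 4 = 3/2 ≈ 1.5000)
U(n, d) = 2*n + 14*d (U(n, d) = 2*(7*d + n) = 2*(n + 7*d) = 2*n + 14*d)
-56*U(1/(38 - 32), N(3, M)) = -56*(2/(38 - 32) + 14*(-5)) = -56*(2/6 - 70) = -56*(2*(⅙) - 70) = -56*(⅓ - 70) = -56*(-209/3) = 11704/3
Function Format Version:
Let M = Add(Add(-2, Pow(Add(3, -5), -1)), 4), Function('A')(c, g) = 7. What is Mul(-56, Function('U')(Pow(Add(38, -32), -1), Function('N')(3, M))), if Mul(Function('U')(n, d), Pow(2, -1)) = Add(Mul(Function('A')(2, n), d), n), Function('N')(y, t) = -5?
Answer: Rational(11704, 3) ≈ 3901.3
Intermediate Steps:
M = Rational(3, 2) (M = Add(Add(-2, Pow(-2, -1)), 4) = Add(Add(-2, Rational(-1, 2)), 4) = Add(Rational(-5, 2), 4) = Rational(3, 2) ≈ 1.5000)
Function('U')(n, d) = Add(Mul(2, n), Mul(14, d)) (Function('U')(n, d) = Mul(2, Add(Mul(7, d), n)) = Mul(2, Add(n, Mul(7, d))) = Add(Mul(2, n), Mul(14, d)))
Mul(-56, Function('U')(Pow(Add(38, -32), -1), Function('N')(3, M))) = Mul(-56, Add(Mul(2, Pow(Add(38, -32), -1)), Mul(14, -5))) = Mul(-56, Add(Mul(2, Pow(6, -1)), -70)) = Mul(-56, Add(Mul(2, Rational(1, 6)), -70)) = Mul(-56, Add(Rational(1, 3), -70)) = Mul(-56, Rational(-209, 3)) = Rational(11704, 3)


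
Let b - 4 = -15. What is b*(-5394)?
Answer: 59334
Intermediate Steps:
b = -11 (b = 4 - 15 = -11)
b*(-5394) = -11*(-5394) = 59334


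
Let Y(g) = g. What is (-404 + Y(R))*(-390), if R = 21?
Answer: 149370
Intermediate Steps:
(-404 + Y(R))*(-390) = (-404 + 21)*(-390) = -383*(-390) = 149370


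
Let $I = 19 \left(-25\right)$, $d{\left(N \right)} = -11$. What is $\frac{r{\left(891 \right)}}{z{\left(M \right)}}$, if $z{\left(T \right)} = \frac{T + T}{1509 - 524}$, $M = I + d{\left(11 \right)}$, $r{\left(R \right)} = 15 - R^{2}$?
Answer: $\frac{130326335}{162} \approx 8.0448 \cdot 10^{5}$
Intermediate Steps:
$I = -475$
$M = -486$ ($M = -475 - 11 = -486$)
$z{\left(T \right)} = \frac{2 T}{985}$
$\frac{r{\left(891 \right)}}{z{\left(M \right)}} = \frac{15 - 891^{2}}{\frac{2}{985} \left(-486\right)} = \frac{15 - 793881}{- \frac{972}{985}} = \left(15 - 793881\right) \left(- \frac{985}{972}\right) = \left(-793866\right) \left(- \frac{985}{972}\right) = \frac{130326335}{162}$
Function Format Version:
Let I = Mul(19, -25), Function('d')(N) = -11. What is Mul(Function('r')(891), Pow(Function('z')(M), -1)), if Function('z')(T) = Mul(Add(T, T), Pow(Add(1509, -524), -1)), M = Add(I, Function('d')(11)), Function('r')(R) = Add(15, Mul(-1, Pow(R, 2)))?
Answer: Rational(130326335, 162) ≈ 8.0448e+5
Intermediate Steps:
I = -475
M = -486 (M = Add(-475, -11) = -486)
Function('z')(T) = Mul(Rational(2, 985), T) (Function('z')(T) = Mul(Mul(2, T), Pow(985, -1)) = Mul(Mul(2, T), Rational(1, 985)) = Mul(Rational(2, 985), T))
Mul(Function('r')(891), Pow(Function('z')(M), -1)) = Mul(Add(15, Mul(-1, Pow(891, 2))), Pow(Mul(Rational(2, 985), -486), -1)) = Mul(Add(15, Mul(-1, 793881)), Pow(Rational(-972, 985), -1)) = Mul(Add(15, -793881), Rational(-985, 972)) = Mul(-793866, Rational(-985, 972)) = Rational(130326335, 162)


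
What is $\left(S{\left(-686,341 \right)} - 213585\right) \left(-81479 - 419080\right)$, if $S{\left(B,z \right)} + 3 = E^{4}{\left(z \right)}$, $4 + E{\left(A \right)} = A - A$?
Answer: $106785252588$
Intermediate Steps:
$E{\left(A \right)} = -4$ ($E{\left(A \right)} = -4 + \left(A - A\right) = -4 + 0 = -4$)
$S{\left(B,z \right)} = 253$ ($S{\left(B,z \right)} = -3 + \left(-4\right)^{4} = -3 + 256 = 253$)
$\left(S{\left(-686,341 \right)} - 213585\right) \left(-81479 - 419080\right) = \left(253 - 213585\right) \left(-81479 - 419080\right) = \left(-213332\right) \left(-500559\right) = 106785252588$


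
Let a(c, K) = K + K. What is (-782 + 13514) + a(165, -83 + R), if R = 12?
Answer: 12590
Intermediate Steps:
a(c, K) = 2*K
(-782 + 13514) + a(165, -83 + R) = (-782 + 13514) + 2*(-83 + 12) = 12732 + 2*(-71) = 12732 - 142 = 12590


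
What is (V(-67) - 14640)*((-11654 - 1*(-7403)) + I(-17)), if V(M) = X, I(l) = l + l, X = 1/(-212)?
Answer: 13299273085/212 ≈ 6.2732e+7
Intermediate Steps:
X = -1/212 ≈ -0.0047170
I(l) = 2*l
V(M) = -1/212
(V(-67) - 14640)*((-11654 - 1*(-7403)) + I(-17)) = (-1/212 - 14640)*((-11654 - 1*(-7403)) + 2*(-17)) = -3103681*((-11654 + 7403) - 34)/212 = -3103681*(-4251 - 34)/212 = -3103681/212*(-4285) = 13299273085/212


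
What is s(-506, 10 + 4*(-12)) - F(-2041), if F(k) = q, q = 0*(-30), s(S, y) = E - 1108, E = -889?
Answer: -1997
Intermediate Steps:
s(S, y) = -1997 (s(S, y) = -889 - 1108 = -1997)
q = 0
F(k) = 0
s(-506, 10 + 4*(-12)) - F(-2041) = -1997 - 1*0 = -1997 + 0 = -1997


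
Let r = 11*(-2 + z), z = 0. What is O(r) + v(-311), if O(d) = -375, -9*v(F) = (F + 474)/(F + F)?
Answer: -2099087/5598 ≈ -374.97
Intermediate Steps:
r = -22 (r = 11*(-2 + 0) = 11*(-2) = -22)
v(F) = -(474 + F)/(18*F) (v(F) = -(F + 474)/(9*(F + F)) = -(474 + F)/(9*(2*F)) = -(474 + F)*1/(2*F)/9 = -(474 + F)/(18*F))
O(r) + v(-311) = -375 + (1/18)*(-474 - 1*(-311))/(-311) = -375 + (1/18)*(-1/311)*(-474 + 311) = -375 + (1/18)*(-1/311)*(-163) = -375 + 163/5598 = -2099087/5598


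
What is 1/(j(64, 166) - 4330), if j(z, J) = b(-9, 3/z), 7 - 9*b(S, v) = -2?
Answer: -1/4329 ≈ -0.00023100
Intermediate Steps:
b(S, v) = 1 (b(S, v) = 7/9 - ⅑*(-2) = 7/9 + 2/9 = 1)
j(z, J) = 1
1/(j(64, 166) - 4330) = 1/(1 - 4330) = 1/(-4329) = -1/4329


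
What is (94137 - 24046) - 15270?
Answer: 54821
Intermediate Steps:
(94137 - 24046) - 15270 = 70091 - 15270 = 54821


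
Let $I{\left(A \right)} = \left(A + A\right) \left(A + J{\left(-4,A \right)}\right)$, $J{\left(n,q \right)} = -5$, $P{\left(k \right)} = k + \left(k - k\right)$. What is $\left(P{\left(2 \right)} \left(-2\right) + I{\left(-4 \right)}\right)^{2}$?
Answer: $4624$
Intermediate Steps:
$P{\left(k \right)} = k$ ($P{\left(k \right)} = k + 0 = k$)
$I{\left(A \right)} = 2 A \left(-5 + A\right)$ ($I{\left(A \right)} = \left(A + A\right) \left(A - 5\right) = 2 A \left(-5 + A\right)$)
$\left(P{\left(2 \right)} \left(-2\right) + I{\left(-4 \right)}\right)^{2} = \left(2 \left(-2\right) + 2 \left(-4\right) \left(-5 - 4\right)\right)^{2} = \left(-4 + 2 \left(-4\right) \left(-9\right)\right)^{2} = \left(-4 + 72\right)^{2} = 68^{2} = 4624$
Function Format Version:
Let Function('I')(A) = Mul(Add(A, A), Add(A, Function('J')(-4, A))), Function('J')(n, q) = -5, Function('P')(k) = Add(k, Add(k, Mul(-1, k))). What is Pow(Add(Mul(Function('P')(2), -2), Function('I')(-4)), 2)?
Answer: 4624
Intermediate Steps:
Function('P')(k) = k (Function('P')(k) = Add(k, 0) = k)
Function('I')(A) = Mul(2, A, Add(-5, A)) (Function('I')(A) = Mul(Add(A, A), Add(A, -5)) = Mul(Mul(2, A), Add(-5, A)) = Mul(2, A, Add(-5, A)))
Pow(Add(Mul(Function('P')(2), -2), Function('I')(-4)), 2) = Pow(Add(Mul(2, -2), Mul(2, -4, Add(-5, -4))), 2) = Pow(Add(-4, Mul(2, -4, -9)), 2) = Pow(Add(-4, 72), 2) = Pow(68, 2) = 4624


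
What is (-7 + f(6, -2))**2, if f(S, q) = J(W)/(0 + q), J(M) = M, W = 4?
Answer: 81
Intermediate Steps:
f(S, q) = 4/q (f(S, q) = 4/(0 + q) = 4/q)
(-7 + f(6, -2))**2 = (-7 + 4/(-2))**2 = (-7 + 4*(-1/2))**2 = (-7 - 2)**2 = (-9)**2 = 81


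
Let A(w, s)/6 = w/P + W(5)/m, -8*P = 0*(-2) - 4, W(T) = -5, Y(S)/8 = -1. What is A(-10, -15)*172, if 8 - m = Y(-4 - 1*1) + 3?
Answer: -273480/13 ≈ -21037.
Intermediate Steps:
Y(S) = -8 (Y(S) = 8*(-1) = -8)
m = 13 (m = 8 - (-8 + 3) = 8 - 1*(-5) = 8 + 5 = 13)
P = 1/2 (P = -(0*(-2) - 4)/8 = -(0 - 4)/8 = -1/8*(-4) = 1/2 ≈ 0.50000)
A(w, s) = -30/13 + 12*w (A(w, s) = 6*(w/(1/2) - 5/13) = 6*(w*2 - 5*1/13) = 6*(2*w - 5/13) = 6*(-5/13 + 2*w) = -30/13 + 12*w)
A(-10, -15)*172 = (-30/13 + 12*(-10))*172 = (-30/13 - 120)*172 = -1590/13*172 = -273480/13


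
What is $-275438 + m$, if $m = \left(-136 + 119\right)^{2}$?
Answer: $-275149$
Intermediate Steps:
$m = 289$ ($m = \left(-17\right)^{2} = 289$)
$-275438 + m = -275438 + 289 = -275149$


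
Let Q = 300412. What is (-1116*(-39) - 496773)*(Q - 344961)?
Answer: 20191789701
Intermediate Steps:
(-1116*(-39) - 496773)*(Q - 344961) = (-1116*(-39) - 496773)*(300412 - 344961) = (43524 - 496773)*(-44549) = -453249*(-44549) = 20191789701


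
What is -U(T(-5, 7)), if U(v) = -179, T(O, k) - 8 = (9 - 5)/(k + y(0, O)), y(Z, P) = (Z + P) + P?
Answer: 179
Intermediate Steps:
y(Z, P) = Z + 2*P (y(Z, P) = (P + Z) + P = Z + 2*P)
T(O, k) = 8 + 4/(k + 2*O) (T(O, k) = 8 + (9 - 5)/(k + (0 + 2*O)) = 8 + 4/(k + 2*O))
-U(T(-5, 7)) = -1*(-179) = 179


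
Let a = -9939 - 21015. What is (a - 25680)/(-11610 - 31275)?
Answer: 18878/14295 ≈ 1.3206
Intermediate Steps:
a = -30954
(a - 25680)/(-11610 - 31275) = (-30954 - 25680)/(-11610 - 31275) = -56634/(-42885) = -56634*(-1/42885) = 18878/14295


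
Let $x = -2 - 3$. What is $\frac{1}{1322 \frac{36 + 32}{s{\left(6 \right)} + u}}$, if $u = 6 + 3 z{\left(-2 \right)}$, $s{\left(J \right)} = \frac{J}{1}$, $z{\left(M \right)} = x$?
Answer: $- \frac{3}{89896} \approx -3.3372 \cdot 10^{-5}$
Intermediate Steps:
$x = -5$ ($x = -2 - 3 = -5$)
$z{\left(M \right)} = -5$
$s{\left(J \right)} = J$ ($s{\left(J \right)} = J 1 = J$)
$u = -9$ ($u = 6 + 3 \left(-5\right) = 6 - 15 = -9$)
$\frac{1}{1322 \frac{36 + 32}{s{\left(6 \right)} + u}} = \frac{1}{1322 \frac{36 + 32}{6 - 9}} = \frac{1}{1322 \frac{68}{-3}} = \frac{1}{1322 \cdot 68 \left(- \frac{1}{3}\right)} = \frac{1}{1322 \left(- \frac{68}{3}\right)} = \frac{1}{- \frac{89896}{3}} = - \frac{3}{89896}$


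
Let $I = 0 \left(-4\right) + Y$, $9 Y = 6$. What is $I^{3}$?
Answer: $\frac{8}{27} \approx 0.2963$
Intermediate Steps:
$Y = \frac{2}{3}$ ($Y = \frac{1}{9} \cdot 6 = \frac{2}{3} \approx 0.66667$)
$I = \frac{2}{3}$ ($I = 0 \left(-4\right) + \frac{2}{3} = 0 + \frac{2}{3} = \frac{2}{3} \approx 0.66667$)
$I^{3} = \left(\frac{2}{3}\right)^{3} = \frac{8}{27}$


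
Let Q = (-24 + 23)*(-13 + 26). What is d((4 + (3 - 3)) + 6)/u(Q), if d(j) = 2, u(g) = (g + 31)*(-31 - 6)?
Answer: -1/333 ≈ -0.0030030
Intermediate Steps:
Q = -13 (Q = -1*13 = -13)
u(g) = -1147 - 37*g (u(g) = (31 + g)*(-37) = -1147 - 37*g)
d((4 + (3 - 3)) + 6)/u(Q) = 2/(-1147 - 37*(-13)) = 2/(-1147 + 481) = 2/(-666) = -1/666*2 = -1/333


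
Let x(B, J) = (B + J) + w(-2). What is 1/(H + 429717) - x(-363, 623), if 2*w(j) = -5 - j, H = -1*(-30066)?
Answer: -237707809/919566 ≈ -258.50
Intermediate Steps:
H = 30066
w(j) = -5/2 - j/2 (w(j) = (-5 - j)/2 = -5/2 - j/2)
x(B, J) = -3/2 + B + J (x(B, J) = (B + J) + (-5/2 - ½*(-2)) = (B + J) + (-5/2 + 1) = (B + J) - 3/2 = -3/2 + B + J)
1/(H + 429717) - x(-363, 623) = 1/(30066 + 429717) - (-3/2 - 363 + 623) = 1/459783 - 1*517/2 = 1/459783 - 517/2 = -237707809/919566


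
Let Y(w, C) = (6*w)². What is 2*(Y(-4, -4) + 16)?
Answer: 1184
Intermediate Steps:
Y(w, C) = 36*w²
2*(Y(-4, -4) + 16) = 2*(36*(-4)² + 16) = 2*(36*16 + 16) = 2*(576 + 16) = 2*592 = 1184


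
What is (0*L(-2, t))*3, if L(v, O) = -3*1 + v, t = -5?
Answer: 0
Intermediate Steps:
L(v, O) = -3 + v
(0*L(-2, t))*3 = (0*(-3 - 2))*3 = (0*(-5))*3 = 0*3 = 0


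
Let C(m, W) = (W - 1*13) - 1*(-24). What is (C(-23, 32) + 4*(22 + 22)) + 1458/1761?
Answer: 129039/587 ≈ 219.83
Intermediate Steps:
C(m, W) = 11 + W (C(m, W) = (W - 13) + 24 = (-13 + W) + 24 = 11 + W)
(C(-23, 32) + 4*(22 + 22)) + 1458/1761 = ((11 + 32) + 4*(22 + 22)) + 1458/1761 = (43 + 4*44) + 1458*(1/1761) = (43 + 176) + 486/587 = 219 + 486/587 = 129039/587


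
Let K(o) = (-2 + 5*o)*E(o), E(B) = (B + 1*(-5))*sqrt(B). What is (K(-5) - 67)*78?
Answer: -5226 + 21060*I*sqrt(5) ≈ -5226.0 + 47092.0*I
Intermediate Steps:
E(B) = sqrt(B)*(-5 + B) (E(B) = (B - 5)*sqrt(B) = (-5 + B)*sqrt(B) = sqrt(B)*(-5 + B))
K(o) = sqrt(o)*(-5 + o)*(-2 + 5*o) (K(o) = (-2 + 5*o)*(sqrt(o)*(-5 + o)) = sqrt(o)*(-5 + o)*(-2 + 5*o))
(K(-5) - 67)*78 = (sqrt(-5)*(-5 - 5)*(-2 + 5*(-5)) - 67)*78 = ((I*sqrt(5))*(-10)*(-2 - 25) - 67)*78 = ((I*sqrt(5))*(-10)*(-27) - 67)*78 = (270*I*sqrt(5) - 67)*78 = (-67 + 270*I*sqrt(5))*78 = -5226 + 21060*I*sqrt(5)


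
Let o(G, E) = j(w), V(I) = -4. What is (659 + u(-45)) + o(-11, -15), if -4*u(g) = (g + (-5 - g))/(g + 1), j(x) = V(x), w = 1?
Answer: 115275/176 ≈ 654.97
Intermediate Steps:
j(x) = -4
o(G, E) = -4
u(g) = 5/(4*(1 + g)) (u(g) = -(g + (-5 - g))/(4*(g + 1)) = -(-5)/(4*(1 + g)) = 5/(4*(1 + g)))
(659 + u(-45)) + o(-11, -15) = (659 + 5/(4*(1 - 45))) - 4 = (659 + (5/4)/(-44)) - 4 = (659 + (5/4)*(-1/44)) - 4 = (659 - 5/176) - 4 = 115979/176 - 4 = 115275/176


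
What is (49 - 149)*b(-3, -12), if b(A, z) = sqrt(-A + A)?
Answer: 0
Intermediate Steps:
b(A, z) = 0 (b(A, z) = sqrt(0) = 0)
(49 - 149)*b(-3, -12) = (49 - 149)*0 = -100*0 = 0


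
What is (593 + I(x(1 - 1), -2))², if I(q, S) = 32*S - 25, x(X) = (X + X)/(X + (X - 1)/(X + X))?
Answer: 254016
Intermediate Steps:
x(X) = 2*X/(X + (-1 + X)/(2*X)) (x(X) = (2*X)/(X + (-1 + X)/((2*X))) = (2*X)/(X + (-1 + X)*(1/(2*X))) = (2*X)/(X + (-1 + X)/(2*X)) = 2*X/(X + (-1 + X)/(2*X)))
I(q, S) = -25 + 32*S
(593 + I(x(1 - 1), -2))² = (593 + (-25 + 32*(-2)))² = (593 + (-25 - 64))² = (593 - 89)² = 504² = 254016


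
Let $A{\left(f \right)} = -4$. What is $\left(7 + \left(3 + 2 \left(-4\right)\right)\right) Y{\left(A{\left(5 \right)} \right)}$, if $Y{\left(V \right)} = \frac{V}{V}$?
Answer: $2$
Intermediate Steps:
$Y{\left(V \right)} = 1$
$\left(7 + \left(3 + 2 \left(-4\right)\right)\right) Y{\left(A{\left(5 \right)} \right)} = \left(7 + \left(3 + 2 \left(-4\right)\right)\right) 1 = \left(7 + \left(3 - 8\right)\right) 1 = \left(7 - 5\right) 1 = 2 \cdot 1 = 2$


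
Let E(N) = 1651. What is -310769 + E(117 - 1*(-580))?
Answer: -309118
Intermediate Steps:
-310769 + E(117 - 1*(-580)) = -310769 + 1651 = -309118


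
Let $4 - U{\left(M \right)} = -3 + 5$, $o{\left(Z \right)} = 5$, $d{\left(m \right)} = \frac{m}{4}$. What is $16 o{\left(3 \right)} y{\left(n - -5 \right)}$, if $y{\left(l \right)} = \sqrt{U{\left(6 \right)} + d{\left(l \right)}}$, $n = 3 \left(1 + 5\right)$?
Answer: $40 \sqrt{31} \approx 222.71$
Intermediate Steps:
$d{\left(m \right)} = \frac{m}{4}$ ($d{\left(m \right)} = m \frac{1}{4} = \frac{m}{4}$)
$n = 18$ ($n = 3 \cdot 6 = 18$)
$U{\left(M \right)} = 2$ ($U{\left(M \right)} = 4 - \left(-3 + 5\right) = 4 - 2 = 2$)
$y{\left(l \right)} = \sqrt{2 + \frac{l}{4}}$
$16 o{\left(3 \right)} y{\left(n - -5 \right)} = 16 \cdot 5 \frac{\sqrt{8 + \left(18 - -5\right)}}{2} = 80 \frac{\sqrt{8 + \left(18 + 5\right)}}{2} = 80 \frac{\sqrt{8 + 23}}{2} = 80 \frac{\sqrt{31}}{2} = 40 \sqrt{31}$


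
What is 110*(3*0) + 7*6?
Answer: 42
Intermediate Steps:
110*(3*0) + 7*6 = 110*0 + 42 = 0 + 42 = 42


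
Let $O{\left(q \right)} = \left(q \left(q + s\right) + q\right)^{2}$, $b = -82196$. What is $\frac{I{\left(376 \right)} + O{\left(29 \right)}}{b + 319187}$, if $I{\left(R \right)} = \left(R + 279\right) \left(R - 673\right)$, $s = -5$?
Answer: $\frac{331090}{236991} \approx 1.3971$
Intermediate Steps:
$I{\left(R \right)} = \left(-673 + R\right) \left(279 + R\right)$ ($I{\left(R \right)} = \left(279 + R\right) \left(-673 + R\right) = \left(-673 + R\right) \left(279 + R\right)$)
$O{\left(q \right)} = \left(q + q \left(-5 + q\right)\right)^{2}$ ($O{\left(q \right)} = \left(q \left(q - 5\right) + q\right)^{2} = \left(q \left(-5 + q\right) + q\right)^{2} = \left(q + q \left(-5 + q\right)\right)^{2}$)
$\frac{I{\left(376 \right)} + O{\left(29 \right)}}{b + 319187} = \frac{\left(-187767 + 376^{2} - 148144\right) + 29^{2} \left(-4 + 29\right)^{2}}{-82196 + 319187} = \frac{\left(-187767 + 141376 - 148144\right) + 841 \cdot 25^{2}}{236991} = \left(-194535 + 841 \cdot 625\right) \frac{1}{236991} = \left(-194535 + 525625\right) \frac{1}{236991} = 331090 \cdot \frac{1}{236991} = \frac{331090}{236991}$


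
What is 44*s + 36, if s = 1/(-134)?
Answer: 2390/67 ≈ 35.672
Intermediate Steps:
s = -1/134 ≈ -0.0074627
44*s + 36 = 44*(-1/134) + 36 = -22/67 + 36 = 2390/67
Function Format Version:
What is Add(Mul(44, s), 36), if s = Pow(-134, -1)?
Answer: Rational(2390, 67) ≈ 35.672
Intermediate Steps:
s = Rational(-1, 134) ≈ -0.0074627
Add(Mul(44, s), 36) = Add(Mul(44, Rational(-1, 134)), 36) = Add(Rational(-22, 67), 36) = Rational(2390, 67)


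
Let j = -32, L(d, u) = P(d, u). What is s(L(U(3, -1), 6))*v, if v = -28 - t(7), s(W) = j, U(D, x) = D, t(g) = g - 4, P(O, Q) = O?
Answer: 992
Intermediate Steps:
t(g) = -4 + g
L(d, u) = d
s(W) = -32
v = -31 (v = -28 - (-4 + 7) = -28 - 1*3 = -28 - 3 = -31)
s(L(U(3, -1), 6))*v = -32*(-31) = 992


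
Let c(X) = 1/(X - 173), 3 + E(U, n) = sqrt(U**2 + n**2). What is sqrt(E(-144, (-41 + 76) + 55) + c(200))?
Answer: sqrt(-240 + 1458*sqrt(89))/9 ≈ 12.917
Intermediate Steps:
E(U, n) = -3 + sqrt(U**2 + n**2)
c(X) = 1/(-173 + X)
sqrt(E(-144, (-41 + 76) + 55) + c(200)) = sqrt((-3 + sqrt((-144)**2 + ((-41 + 76) + 55)**2)) + 1/(-173 + 200)) = sqrt((-3 + sqrt(20736 + (35 + 55)**2)) + 1/27) = sqrt((-3 + sqrt(20736 + 90**2)) + 1/27) = sqrt((-3 + sqrt(20736 + 8100)) + 1/27) = sqrt((-3 + sqrt(28836)) + 1/27) = sqrt((-3 + 18*sqrt(89)) + 1/27) = sqrt(-80/27 + 18*sqrt(89))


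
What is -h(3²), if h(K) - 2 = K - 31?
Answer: 20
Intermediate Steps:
h(K) = -29 + K (h(K) = 2 + (K - 31) = 2 + (-31 + K) = -29 + K)
-h(3²) = -(-29 + 3²) = -(-29 + 9) = -1*(-20) = 20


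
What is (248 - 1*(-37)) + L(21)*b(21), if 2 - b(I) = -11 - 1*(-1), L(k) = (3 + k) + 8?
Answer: 669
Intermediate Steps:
L(k) = 11 + k
b(I) = 12 (b(I) = 2 - (-11 - 1*(-1)) = 2 - (-11 + 1) = 2 - 1*(-10) = 2 + 10 = 12)
(248 - 1*(-37)) + L(21)*b(21) = (248 - 1*(-37)) + (11 + 21)*12 = (248 + 37) + 32*12 = 285 + 384 = 669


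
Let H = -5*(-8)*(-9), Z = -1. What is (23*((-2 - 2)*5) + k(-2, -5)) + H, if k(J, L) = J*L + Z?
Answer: -811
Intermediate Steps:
H = -360 (H = 40*(-9) = -360)
k(J, L) = -1 + J*L (k(J, L) = J*L - 1 = -1 + J*L)
(23*((-2 - 2)*5) + k(-2, -5)) + H = (23*((-2 - 2)*5) + (-1 - 2*(-5))) - 360 = (23*(-4*5) + (-1 + 10)) - 360 = (23*(-20) + 9) - 360 = (-460 + 9) - 360 = -451 - 360 = -811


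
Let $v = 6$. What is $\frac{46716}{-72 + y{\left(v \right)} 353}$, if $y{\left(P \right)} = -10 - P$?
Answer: $- \frac{11679}{1430} \approx -8.1671$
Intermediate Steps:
$\frac{46716}{-72 + y{\left(v \right)} 353} = \frac{46716}{-72 + \left(-10 - 6\right) 353} = \frac{46716}{-72 - 5648} = \frac{46716}{-5720} = 46716 \left(- \frac{1}{5720}\right) = - \frac{11679}{1430}$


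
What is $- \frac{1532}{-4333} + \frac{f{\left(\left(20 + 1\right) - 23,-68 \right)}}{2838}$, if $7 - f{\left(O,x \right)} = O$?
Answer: $\frac{1462271}{4099018} \approx 0.35674$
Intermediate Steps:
$f{\left(O,x \right)} = 7 - O$
$- \frac{1532}{-4333} + \frac{f{\left(\left(20 + 1\right) - 23,-68 \right)}}{2838} = - \frac{1532}{-4333} + \frac{7 - \left(\left(20 + 1\right) - 23\right)}{2838} = \left(-1532\right) \left(- \frac{1}{4333}\right) + \left(7 - \left(21 - 23\right)\right) \frac{1}{2838} = \frac{1532}{4333} + \left(7 - -2\right) \frac{1}{2838} = \frac{1532}{4333} + \left(7 + 2\right) \frac{1}{2838} = \frac{1532}{4333} + 9 \cdot \frac{1}{2838} = \frac{1532}{4333} + \frac{3}{946} = \frac{1462271}{4099018}$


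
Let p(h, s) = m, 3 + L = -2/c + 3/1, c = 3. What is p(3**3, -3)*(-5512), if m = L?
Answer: 11024/3 ≈ 3674.7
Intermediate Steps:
L = -2/3 (L = -3 + (-2/3 + 3/1) = -3 + (-2*1/3 + 3*1) = -3 + (-2/3 + 3) = -3 + 7/3 = -2/3 ≈ -0.66667)
m = -2/3 ≈ -0.66667
p(h, s) = -2/3
p(3**3, -3)*(-5512) = -2/3*(-5512) = 11024/3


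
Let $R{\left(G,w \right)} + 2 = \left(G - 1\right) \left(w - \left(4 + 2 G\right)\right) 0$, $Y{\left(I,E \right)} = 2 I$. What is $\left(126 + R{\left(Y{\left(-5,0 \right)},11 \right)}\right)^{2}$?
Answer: $15376$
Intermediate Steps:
$R{\left(G,w \right)} = -2$ ($R{\left(G,w \right)} = -2 + \left(G - 1\right) \left(w - \left(4 + 2 G\right)\right) 0 = -2 + \left(-1 + G\right) \left(w - \left(4 + 2 G\right)\right) 0 = -2 + \left(-1 + G\right) \left(-4 + w - 2 G\right) 0 = -2 + 0 = -2$)
$\left(126 + R{\left(Y{\left(-5,0 \right)},11 \right)}\right)^{2} = \left(126 - 2\right)^{2} = 124^{2} = 15376$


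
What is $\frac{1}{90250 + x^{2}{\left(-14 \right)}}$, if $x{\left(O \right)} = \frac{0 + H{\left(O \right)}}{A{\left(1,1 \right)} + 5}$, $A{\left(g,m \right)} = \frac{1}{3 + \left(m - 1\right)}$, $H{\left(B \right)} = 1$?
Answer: $\frac{256}{23104009} \approx 1.108 \cdot 10^{-5}$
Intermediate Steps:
$A{\left(g,m \right)} = \frac{1}{2 + m}$ ($A{\left(g,m \right)} = \frac{1}{3 + \left(-1 + m\right)} = \frac{1}{2 + m}$)
$x{\left(O \right)} = \frac{3}{16}$ ($x{\left(O \right)} = \frac{0 + 1}{\frac{1}{2 + 1} + 5} = 1 \frac{1}{\frac{1}{3} + 5} = 1 \frac{1}{\frac{16}{3}} = 1 \cdot \frac{3}{16} = \frac{3}{16}$)
$\frac{1}{90250 + x^{2}{\left(-14 \right)}} = \frac{1}{90250 + \left(\frac{3}{16}\right)^{2}} = \frac{1}{90250 + \frac{9}{256}} = \frac{1}{\frac{23104009}{256}} = \frac{256}{23104009}$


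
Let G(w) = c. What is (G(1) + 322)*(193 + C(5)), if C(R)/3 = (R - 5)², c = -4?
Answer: 61374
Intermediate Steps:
G(w) = -4
C(R) = 3*(-5 + R)² (C(R) = 3*(R - 5)² = 3*(-5 + R)²)
(G(1) + 322)*(193 + C(5)) = (-4 + 322)*(193 + 3*(-5 + 5)²) = 318*(193 + 3*0²) = 318*(193 + 3*0) = 318*(193 + 0) = 318*193 = 61374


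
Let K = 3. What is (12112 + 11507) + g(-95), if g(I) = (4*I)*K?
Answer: 22479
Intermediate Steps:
g(I) = 12*I (g(I) = (4*I)*3 = 12*I)
(12112 + 11507) + g(-95) = (12112 + 11507) + 12*(-95) = 23619 - 1140 = 22479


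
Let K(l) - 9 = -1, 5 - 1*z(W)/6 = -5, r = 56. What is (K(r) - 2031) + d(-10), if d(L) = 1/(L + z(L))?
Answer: -101149/50 ≈ -2023.0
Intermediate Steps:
z(W) = 60 (z(W) = 30 - 6*(-5) = 30 + 30 = 60)
K(l) = 8 (K(l) = 9 - 1 = 8)
d(L) = 1/(60 + L) (d(L) = 1/(L + 60) = 1/(60 + L))
(K(r) - 2031) + d(-10) = (8 - 2031) + 1/(60 - 10) = -2023 + 1/50 = -101149/50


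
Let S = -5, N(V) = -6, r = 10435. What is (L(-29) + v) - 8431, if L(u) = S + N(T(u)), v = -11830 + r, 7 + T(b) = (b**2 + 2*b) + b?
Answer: -9837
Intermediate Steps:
T(b) = -7 + b**2 + 3*b (T(b) = -7 + ((b**2 + 2*b) + b) = -7 + (b**2 + 3*b) = -7 + b**2 + 3*b)
v = -1395 (v = -11830 + 10435 = -1395)
L(u) = -11 (L(u) = -5 - 6 = -11)
(L(-29) + v) - 8431 = (-11 - 1395) - 8431 = -1406 - 8431 = -9837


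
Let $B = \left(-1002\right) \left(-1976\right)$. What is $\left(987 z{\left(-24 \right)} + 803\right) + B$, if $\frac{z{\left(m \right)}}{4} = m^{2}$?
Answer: $4254803$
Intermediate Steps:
$z{\left(m \right)} = 4 m^{2}$
$B = 1979952$
$\left(987 z{\left(-24 \right)} + 803\right) + B = \left(987 \cdot 4 \left(-24\right)^{2} + 803\right) + 1979952 = \left(987 \cdot 4 \cdot 576 + 803\right) + 1979952 = \left(987 \cdot 2304 + 803\right) + 1979952 = \left(2274048 + 803\right) + 1979952 = 2274851 + 1979952 = 4254803$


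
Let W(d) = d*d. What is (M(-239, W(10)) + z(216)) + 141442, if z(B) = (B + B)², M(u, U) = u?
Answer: 327827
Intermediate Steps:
W(d) = d²
z(B) = 4*B² (z(B) = (2*B)² = 4*B²)
(M(-239, W(10)) + z(216)) + 141442 = (-239 + 4*216²) + 141442 = (-239 + 4*46656) + 141442 = (-239 + 186624) + 141442 = 186385 + 141442 = 327827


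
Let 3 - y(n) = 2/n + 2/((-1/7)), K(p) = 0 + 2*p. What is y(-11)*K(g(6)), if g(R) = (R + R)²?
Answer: 54432/11 ≈ 4948.4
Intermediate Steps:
g(R) = 4*R² (g(R) = (2*R)² = 4*R²)
K(p) = 2*p
y(n) = 17 - 2/n (y(n) = 3 - (2/n + 2/((-1/7))) = 3 - (2/n + 2/((-1*⅐))) = 3 - (2/n + 2/(-⅐)) = 3 - (2/n + 2*(-7)) = 3 - (2/n - 14) = 3 - (-14 + 2/n) = 3 + (14 - 2/n) = 17 - 2/n)
y(-11)*K(g(6)) = (17 - 2/(-11))*(2*(4*6²)) = (17 - 2*(-1/11))*(2*(4*36)) = (17 + 2/11)*(2*144) = (189/11)*288 = 54432/11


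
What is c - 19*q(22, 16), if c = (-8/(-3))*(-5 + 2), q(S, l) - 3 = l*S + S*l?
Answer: -13441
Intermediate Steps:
q(S, l) = 3 + 2*S*l (q(S, l) = 3 + (l*S + S*l) = 3 + (S*l + S*l) = 3 + 2*S*l)
c = -8 (c = -8*(-⅓)*(-3) = (8/3)*(-3) = -8)
c - 19*q(22, 16) = -8 - 19*(3 + 2*22*16) = -8 - 19*(3 + 704) = -8 - 19*707 = -8 - 13433 = -13441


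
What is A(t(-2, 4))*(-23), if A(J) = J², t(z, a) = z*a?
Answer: -1472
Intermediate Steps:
t(z, a) = a*z
A(t(-2, 4))*(-23) = (4*(-2))²*(-23) = (-8)²*(-23) = 64*(-23) = -1472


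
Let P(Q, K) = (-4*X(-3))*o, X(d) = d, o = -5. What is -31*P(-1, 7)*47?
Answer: 87420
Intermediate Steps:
P(Q, K) = -60 (P(Q, K) = -4*(-3)*(-5) = 12*(-5) = -60)
-31*P(-1, 7)*47 = -31*(-60)*47 = 1860*47 = 87420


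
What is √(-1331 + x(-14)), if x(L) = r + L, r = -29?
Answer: I*√1374 ≈ 37.068*I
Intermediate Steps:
x(L) = -29 + L
√(-1331 + x(-14)) = √(-1331 + (-29 - 14)) = √(-1331 - 43) = √(-1374) = I*√1374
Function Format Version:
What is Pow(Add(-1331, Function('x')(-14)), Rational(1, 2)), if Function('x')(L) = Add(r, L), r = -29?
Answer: Mul(I, Pow(1374, Rational(1, 2))) ≈ Mul(37.068, I)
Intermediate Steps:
Function('x')(L) = Add(-29, L)
Pow(Add(-1331, Function('x')(-14)), Rational(1, 2)) = Pow(Add(-1331, Add(-29, -14)), Rational(1, 2)) = Pow(Add(-1331, -43), Rational(1, 2)) = Pow(-1374, Rational(1, 2)) = Mul(I, Pow(1374, Rational(1, 2)))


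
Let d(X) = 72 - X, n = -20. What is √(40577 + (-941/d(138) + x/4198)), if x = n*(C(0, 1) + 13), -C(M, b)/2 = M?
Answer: √779012797398198/138534 ≈ 201.47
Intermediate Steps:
C(M, b) = -2*M
x = -260 (x = -20*(-2*0 + 13) = -20*(0 + 13) = -20*13 = -260)
√(40577 + (-941/d(138) + x/4198)) = √(40577 + (-941/(72 - 1*138) - 260/4198)) = √(40577 + (-941/(72 - 138) - 260*1/4198)) = √(40577 + (-941/(-66) - 130/2099)) = √(40577 + (-941*(-1/66) - 130/2099)) = √(40577 + (941/66 - 130/2099)) = √(40577 + 1966579/138534) = √(5623260697/138534) = √779012797398198/138534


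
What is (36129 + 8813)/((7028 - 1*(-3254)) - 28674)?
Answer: -22471/9196 ≈ -2.4436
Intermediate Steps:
(36129 + 8813)/((7028 - 1*(-3254)) - 28674) = 44942/((7028 + 3254) - 28674) = 44942/(10282 - 28674) = 44942/(-18392) = 44942*(-1/18392) = -22471/9196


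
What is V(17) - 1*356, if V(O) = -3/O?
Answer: -6055/17 ≈ -356.18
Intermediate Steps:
V(17) - 1*356 = -3/17 - 1*356 = -3*1/17 - 356 = -3/17 - 356 = -6055/17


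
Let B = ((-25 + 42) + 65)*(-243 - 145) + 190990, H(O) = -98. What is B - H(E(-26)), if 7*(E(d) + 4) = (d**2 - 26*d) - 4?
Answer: 159272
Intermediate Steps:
E(d) = -32/7 - 26*d/7 + d**2/7 (E(d) = -4 + ((d**2 - 26*d) - 4)/7 = -4 + (-4 + d**2 - 26*d)/7 = -4 + (-4/7 - 26*d/7 + d**2/7) = -32/7 - 26*d/7 + d**2/7)
B = 159174 (B = (17 + 65)*(-388) + 190990 = 82*(-388) + 190990 = -31816 + 190990 = 159174)
B - H(E(-26)) = 159174 - 1*(-98) = 159174 + 98 = 159272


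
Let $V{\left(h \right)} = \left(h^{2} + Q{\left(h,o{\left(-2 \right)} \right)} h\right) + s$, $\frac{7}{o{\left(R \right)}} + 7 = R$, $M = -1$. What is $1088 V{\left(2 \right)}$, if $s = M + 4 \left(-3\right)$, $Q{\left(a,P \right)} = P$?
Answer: $- \frac{103360}{9} \approx -11484.0$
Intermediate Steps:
$o{\left(R \right)} = \frac{7}{-7 + R}$
$s = -13$ ($s = -1 + 4 \left(-3\right) = -1 - 12 = -13$)
$V{\left(h \right)} = -13 + h^{2} - \frac{7 h}{9}$ ($V{\left(h \right)} = \left(h^{2} + \frac{7}{-7 - 2} h\right) - 13 = \left(h^{2} + \frac{7}{-9} h\right) - 13 = \left(h^{2} + 7 \left(- \frac{1}{9}\right) h\right) - 13 = \left(h^{2} - \frac{7 h}{9}\right) - 13 = -13 + h^{2} - \frac{7 h}{9}$)
$1088 V{\left(2 \right)} = 1088 \left(-13 + 2^{2} - \frac{14}{9}\right) = 1088 \left(-13 + 4 - \frac{14}{9}\right) = 1088 \left(- \frac{95}{9}\right) = - \frac{103360}{9}$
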